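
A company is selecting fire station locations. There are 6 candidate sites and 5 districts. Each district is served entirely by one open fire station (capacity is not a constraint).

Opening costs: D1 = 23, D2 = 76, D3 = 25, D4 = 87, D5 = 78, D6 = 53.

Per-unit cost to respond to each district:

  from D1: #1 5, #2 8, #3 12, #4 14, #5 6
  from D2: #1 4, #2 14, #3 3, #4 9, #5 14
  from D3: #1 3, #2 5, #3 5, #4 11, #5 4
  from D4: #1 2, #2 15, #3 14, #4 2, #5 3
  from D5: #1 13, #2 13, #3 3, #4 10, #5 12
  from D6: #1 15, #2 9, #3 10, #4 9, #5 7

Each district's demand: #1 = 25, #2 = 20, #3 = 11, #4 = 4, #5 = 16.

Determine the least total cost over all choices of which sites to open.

For any fixed open set, each district goes to its cheapest open site; total = fixed + service.
{D3}: #1→D3 3·25=75, #2→D3 5·20=100, #3→D3 5·11=55, #4→D3 11·4=44, #5→D3 4·16=64. Service 338; fixed 25; total 363.
{D3, D4}: service 261 + fixed 112 = 373
{D1, D3}: service 338 + fixed 48 = 386
{D1, D2, D3, D4, D5, D6}: #1→D4 2·25=50, #2→D3 5·20=100, #3→D2 3·11=33, #4→D4 2·4=8, #5→D4 3·16=48. Service 239; fixed 342; total 581.
No other subset beats 363.

Minimum total cost: 363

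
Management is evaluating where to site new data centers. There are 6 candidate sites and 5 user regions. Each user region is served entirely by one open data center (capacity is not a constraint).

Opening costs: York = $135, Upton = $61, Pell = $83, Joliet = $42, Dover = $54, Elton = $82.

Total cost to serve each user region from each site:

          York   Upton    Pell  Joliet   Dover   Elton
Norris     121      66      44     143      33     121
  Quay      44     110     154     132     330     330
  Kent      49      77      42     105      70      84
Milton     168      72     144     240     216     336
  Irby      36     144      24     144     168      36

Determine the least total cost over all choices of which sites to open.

For any fixed open set, each user region goes to its cheapest open site; total = fixed + service.
{Upton, Pell}: Norris→Pell 44, Quay→Upton 110, Kent→Pell 42, Milton→Upton 72, Irby→Pell 24. Service 292; fixed 144; total 436.
{York, Upton}: service 267 + fixed 196 = 463
{Upton, Pell, Joliet}: service 292 + fixed 186 = 478
{York, Upton, Pell, Joliet, Dover, Elton}: service 215 + fixed 457 = 672
No other subset beats 436.

Minimum total cost: 436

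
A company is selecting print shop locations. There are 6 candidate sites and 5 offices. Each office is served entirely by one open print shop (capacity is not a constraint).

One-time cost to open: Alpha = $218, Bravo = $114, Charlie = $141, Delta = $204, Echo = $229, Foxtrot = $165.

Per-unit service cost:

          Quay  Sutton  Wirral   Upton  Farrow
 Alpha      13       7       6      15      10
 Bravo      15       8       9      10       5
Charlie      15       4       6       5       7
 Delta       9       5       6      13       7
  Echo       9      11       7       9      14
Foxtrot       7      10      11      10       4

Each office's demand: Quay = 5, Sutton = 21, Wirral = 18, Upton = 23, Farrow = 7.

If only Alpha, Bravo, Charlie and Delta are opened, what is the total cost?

Total cost: 1064

Each office is assigned to its cheapest site among the open ones.
{Alpha, Bravo, Charlie, Delta}: Quay→Delta 9·5=45, Sutton→Charlie 4·21=84, Wirral→Alpha 6·18=108, Upton→Charlie 5·23=115, Farrow→Bravo 5·7=35. Service 387; fixed 677; total 1064.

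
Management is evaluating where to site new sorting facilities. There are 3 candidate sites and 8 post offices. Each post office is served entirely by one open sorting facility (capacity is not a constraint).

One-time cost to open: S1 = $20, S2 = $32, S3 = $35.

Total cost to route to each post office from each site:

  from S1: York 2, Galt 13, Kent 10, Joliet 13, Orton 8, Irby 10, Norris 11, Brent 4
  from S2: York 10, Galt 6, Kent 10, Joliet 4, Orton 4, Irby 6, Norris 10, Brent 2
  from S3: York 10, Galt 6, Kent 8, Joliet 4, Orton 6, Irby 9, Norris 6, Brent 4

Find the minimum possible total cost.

Minimum total cost: 84

For any fixed open set, each post office goes to its cheapest open site; total = fixed + service.
{S2}: York→S2 10, Galt→S2 6, Kent→S2 10, Joliet→S2 4, Orton→S2 4, Irby→S2 6, Norris→S2 10, Brent→S2 2. Service 52; fixed 32; total 84.
{S3}: service 53 + fixed 35 = 88
{S1}: service 71 + fixed 20 = 91
{S1, S2, S3}: service 38 + fixed 87 = 125
No other subset beats 84.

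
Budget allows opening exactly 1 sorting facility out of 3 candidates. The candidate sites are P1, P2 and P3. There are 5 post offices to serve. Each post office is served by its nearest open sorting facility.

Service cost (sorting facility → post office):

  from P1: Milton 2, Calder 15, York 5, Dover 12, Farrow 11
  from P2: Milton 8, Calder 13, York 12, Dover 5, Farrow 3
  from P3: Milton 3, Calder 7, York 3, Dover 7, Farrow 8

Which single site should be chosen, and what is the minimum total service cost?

Choose P3 only; total service cost 28.

With exactly 1 open, each post office uses its cheapest among the chosen.
{P3}: Milton→P3 3, Calder→P3 7, York→P3 3, Dover→P3 7, Farrow→P3 8. Service cost 28.
{P2}: service cost 41
{P1}: service cost 45
Among all 3 size-1 choices, {P3} is lowest.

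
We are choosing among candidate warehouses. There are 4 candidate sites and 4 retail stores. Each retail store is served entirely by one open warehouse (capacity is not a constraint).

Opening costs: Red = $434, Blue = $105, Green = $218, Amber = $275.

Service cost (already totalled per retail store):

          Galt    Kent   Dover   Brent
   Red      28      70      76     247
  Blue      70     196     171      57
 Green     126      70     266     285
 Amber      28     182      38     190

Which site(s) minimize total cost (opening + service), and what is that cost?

For any fixed open set, each retail store goes to its cheapest open site; total = fixed + service.
{Blue}: Galt→Blue 70, Kent→Blue 196, Dover→Blue 171, Brent→Blue 57. Service 494; fixed 105; total 599.
{Blue, Amber}: Galt→Amber 28, Kent→Amber 182, Dover→Amber 38, Brent→Blue 57. Service 305; fixed 380; total 685.
{Blue, Green}: Galt→Blue 70, Kent→Green 70, Dover→Blue 171, Brent→Blue 57. Service 368; fixed 323; total 691.
{Red, Blue, Green, Amber}: service 193 + fixed 1032 = 1225
No other subset beats 599.

Open Blue only; minimum total cost 599.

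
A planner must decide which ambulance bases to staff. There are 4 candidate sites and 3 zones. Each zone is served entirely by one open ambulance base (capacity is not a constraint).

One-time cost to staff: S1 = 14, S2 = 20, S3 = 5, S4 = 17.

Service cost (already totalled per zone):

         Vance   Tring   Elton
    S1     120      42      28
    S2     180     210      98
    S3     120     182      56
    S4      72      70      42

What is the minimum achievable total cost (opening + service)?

Minimum total cost: 173

For any fixed open set, each zone goes to its cheapest open site; total = fixed + service.
{S1, S4}: Vance→S4 72, Tring→S1 42, Elton→S1 28. Service 142; fixed 31; total 173.
{S1, S3, S4}: service 142 + fixed 36 = 178
{S1, S2, S4}: service 142 + fixed 51 = 193
{S1, S2, S3, S4}: Vance→S4 72, Tring→S1 42, Elton→S1 28. Service 142; fixed 56; total 198.
No other subset beats 173.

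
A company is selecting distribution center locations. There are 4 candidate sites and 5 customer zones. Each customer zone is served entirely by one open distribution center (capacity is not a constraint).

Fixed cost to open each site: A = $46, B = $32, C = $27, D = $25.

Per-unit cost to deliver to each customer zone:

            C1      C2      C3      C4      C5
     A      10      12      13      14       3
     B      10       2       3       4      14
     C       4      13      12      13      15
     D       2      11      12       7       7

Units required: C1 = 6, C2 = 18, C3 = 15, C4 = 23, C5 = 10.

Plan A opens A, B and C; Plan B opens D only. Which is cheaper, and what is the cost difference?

Plan A is cheaper by 314.

Plan A: {A, B, C}: C1→C 4·6=24, C2→B 2·18=36, C3→B 3·15=45, C4→B 4·23=92, C5→A 3·10=30. Service 227; fixed 105; total 332.
Plan B: {D}: C1→D 2·6=12, C2→D 11·18=198, C3→D 12·15=180, C4→D 7·23=161, C5→D 7·10=70. Service 621; fixed 25; total 646.
Difference: |332 − 646| = 314.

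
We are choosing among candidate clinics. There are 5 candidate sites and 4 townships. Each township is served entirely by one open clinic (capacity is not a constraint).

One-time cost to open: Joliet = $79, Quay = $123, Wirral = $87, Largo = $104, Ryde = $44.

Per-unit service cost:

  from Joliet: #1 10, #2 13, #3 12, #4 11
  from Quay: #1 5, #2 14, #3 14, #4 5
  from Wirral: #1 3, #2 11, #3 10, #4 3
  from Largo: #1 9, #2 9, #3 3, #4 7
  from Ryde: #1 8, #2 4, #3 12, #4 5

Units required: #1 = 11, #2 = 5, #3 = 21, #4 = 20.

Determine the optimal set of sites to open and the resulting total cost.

For any fixed open set, each township goes to its cheapest open site; total = fixed + service.
{Wirral, Largo}: #1→Wirral 3·11=33, #2→Largo 9·5=45, #3→Largo 3·21=63, #4→Wirral 3·20=60. Service 201; fixed 191; total 392.
{Wirral, Largo, Ryde}: service 176 + fixed 235 = 411
{Largo, Ryde}: service 271 + fixed 148 = 419
{Joliet, Quay, Wirral, Largo, Ryde}: #1→Wirral 3·11=33, #2→Ryde 4·5=20, #3→Largo 3·21=63, #4→Wirral 3·20=60. Service 176; fixed 437; total 613.
No other subset beats 392.

Open Wirral and Largo; minimum total cost 392.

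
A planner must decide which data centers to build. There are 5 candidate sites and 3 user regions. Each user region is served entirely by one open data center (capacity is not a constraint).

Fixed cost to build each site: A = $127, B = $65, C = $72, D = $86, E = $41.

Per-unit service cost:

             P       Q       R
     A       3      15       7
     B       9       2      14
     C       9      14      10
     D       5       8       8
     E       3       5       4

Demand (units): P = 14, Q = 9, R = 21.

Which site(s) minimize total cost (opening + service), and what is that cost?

Open E only; minimum total cost 212.

For any fixed open set, each user region goes to its cheapest open site; total = fixed + service.
{E}: P→E 3·14=42, Q→E 5·9=45, R→E 4·21=84. Service 171; fixed 41; total 212.
{B, E}: P→E 3·14=42, Q→B 2·9=18, R→E 4·21=84. Service 144; fixed 106; total 250.
{C, E}: P→E 3·14=42, Q→E 5·9=45, R→E 4·21=84. Service 171; fixed 113; total 284.
{A, B, C, D, E}: service 144 + fixed 391 = 535
No other subset beats 212.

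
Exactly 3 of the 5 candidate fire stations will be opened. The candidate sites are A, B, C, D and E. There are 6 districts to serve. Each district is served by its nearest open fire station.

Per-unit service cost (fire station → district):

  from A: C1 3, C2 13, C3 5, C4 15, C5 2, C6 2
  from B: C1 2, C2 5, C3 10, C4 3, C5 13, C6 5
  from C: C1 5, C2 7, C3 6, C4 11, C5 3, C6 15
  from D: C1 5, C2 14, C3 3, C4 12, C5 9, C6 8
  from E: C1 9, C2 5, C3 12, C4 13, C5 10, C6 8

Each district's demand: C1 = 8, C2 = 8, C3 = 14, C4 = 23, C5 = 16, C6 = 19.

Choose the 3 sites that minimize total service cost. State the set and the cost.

Choose A, B and D; total service cost 237.

With exactly 3 open, each district uses its cheapest among the chosen.
{A, B, D}: C1→B 2·8=16, C2→B 5·8=40, C3→D 3·14=42, C4→B 3·23=69, C5→A 2·16=32, C6→A 2·19=38. Service cost 237.
{A, B, C}: service cost 265
{A, B, E}: service cost 265
Among all 10 size-3 choices, {A, B, D} is lowest.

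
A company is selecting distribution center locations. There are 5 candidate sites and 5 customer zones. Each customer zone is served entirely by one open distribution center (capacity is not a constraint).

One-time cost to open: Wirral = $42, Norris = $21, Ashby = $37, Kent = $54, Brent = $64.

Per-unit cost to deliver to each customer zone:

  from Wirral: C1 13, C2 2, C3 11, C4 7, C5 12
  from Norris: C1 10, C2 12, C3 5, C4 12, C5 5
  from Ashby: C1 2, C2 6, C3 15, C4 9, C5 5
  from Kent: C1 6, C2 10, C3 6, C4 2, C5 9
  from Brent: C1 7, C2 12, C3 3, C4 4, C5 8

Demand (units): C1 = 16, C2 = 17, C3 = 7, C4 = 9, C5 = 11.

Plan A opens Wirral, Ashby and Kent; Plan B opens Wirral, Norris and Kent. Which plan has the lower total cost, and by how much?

Plan A: {Wirral, Ashby, Kent}: C1→Ashby 2·16=32, C2→Wirral 2·17=34, C3→Kent 6·7=42, C4→Kent 2·9=18, C5→Ashby 5·11=55. Service 181; fixed 133; total 314.
Plan B: {Wirral, Norris, Kent}: C1→Kent 6·16=96, C2→Wirral 2·17=34, C3→Norris 5·7=35, C4→Kent 2·9=18, C5→Norris 5·11=55. Service 238; fixed 117; total 355.
Difference: |314 − 355| = 41.

Plan A is cheaper by 41.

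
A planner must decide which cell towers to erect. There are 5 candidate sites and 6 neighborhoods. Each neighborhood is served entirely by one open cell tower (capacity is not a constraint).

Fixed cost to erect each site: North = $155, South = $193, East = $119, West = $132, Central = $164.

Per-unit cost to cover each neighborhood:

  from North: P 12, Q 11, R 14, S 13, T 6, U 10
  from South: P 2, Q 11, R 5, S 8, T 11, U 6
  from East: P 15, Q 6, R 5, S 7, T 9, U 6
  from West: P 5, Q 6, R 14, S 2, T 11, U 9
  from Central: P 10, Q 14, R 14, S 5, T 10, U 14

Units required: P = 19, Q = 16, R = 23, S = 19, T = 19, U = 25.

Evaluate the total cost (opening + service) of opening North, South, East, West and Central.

Each neighborhood is assigned to its cheapest site among the open ones.
{North, South, East, West, Central}: P→South 2·19=38, Q→East 6·16=96, R→South 5·23=115, S→West 2·19=38, T→North 6·19=114, U→South 6·25=150. Service 551; fixed 763; total 1314.

Total cost: 1314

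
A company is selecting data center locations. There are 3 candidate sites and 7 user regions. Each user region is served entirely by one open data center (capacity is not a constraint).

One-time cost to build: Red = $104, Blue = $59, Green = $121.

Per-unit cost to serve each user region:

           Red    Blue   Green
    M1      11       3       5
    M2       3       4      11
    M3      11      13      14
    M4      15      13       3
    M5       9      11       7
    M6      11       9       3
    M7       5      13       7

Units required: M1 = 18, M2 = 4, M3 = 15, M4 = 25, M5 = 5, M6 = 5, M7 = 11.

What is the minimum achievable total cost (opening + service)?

Minimum total cost: 647

For any fixed open set, each user region goes to its cheapest open site; total = fixed + service.
{Blue, Green}: M1→Blue 3·18=54, M2→Blue 4·4=16, M3→Blue 13·15=195, M4→Green 3·25=75, M5→Green 7·5=35, M6→Green 3·5=15, M7→Green 7·11=77. Service 467; fixed 180; total 647.
{Green}: service 546 + fixed 121 = 667
{Red, Green}: service 447 + fixed 225 = 672
{Red, Blue, Green}: M1→Blue 3·18=54, M2→Red 3·4=12, M3→Red 11·15=165, M4→Green 3·25=75, M5→Green 7·5=35, M6→Green 3·5=15, M7→Red 5·11=55. Service 411; fixed 284; total 695.
(All 7 nonempty subsets were checked; Blue and Green is lowest.)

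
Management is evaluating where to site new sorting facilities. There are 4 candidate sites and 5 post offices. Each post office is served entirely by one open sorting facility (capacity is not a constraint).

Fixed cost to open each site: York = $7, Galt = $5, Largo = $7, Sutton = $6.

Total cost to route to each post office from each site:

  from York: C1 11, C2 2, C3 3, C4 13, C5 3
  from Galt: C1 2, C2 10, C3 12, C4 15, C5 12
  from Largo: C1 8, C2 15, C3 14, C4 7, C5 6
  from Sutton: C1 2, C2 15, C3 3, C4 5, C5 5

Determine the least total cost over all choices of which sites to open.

For any fixed open set, each post office goes to its cheapest open site; total = fixed + service.
{York, Sutton}: C1→Sutton 2, C2→York 2, C3→York 3, C4→Sutton 5, C5→York 3. Service 15; fixed 13; total 28.
{York, Galt, Sutton}: service 15 + fixed 18 = 33
{York, Galt}: service 23 + fixed 12 = 35
{York, Galt, Largo, Sutton}: C1→Galt 2, C2→York 2, C3→York 3, C4→Sutton 5, C5→York 3. Service 15; fixed 25; total 40.
No other subset beats 28.

Minimum total cost: 28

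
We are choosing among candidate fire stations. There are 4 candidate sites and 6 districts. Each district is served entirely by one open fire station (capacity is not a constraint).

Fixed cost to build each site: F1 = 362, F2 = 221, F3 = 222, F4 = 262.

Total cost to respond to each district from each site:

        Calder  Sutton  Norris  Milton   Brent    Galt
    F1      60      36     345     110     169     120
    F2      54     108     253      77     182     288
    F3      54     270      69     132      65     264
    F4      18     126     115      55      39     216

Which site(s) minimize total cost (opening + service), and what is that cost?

For any fixed open set, each district goes to its cheapest open site; total = fixed + service.
{F4}: Calder→F4 18, Sutton→F4 126, Norris→F4 115, Milton→F4 55, Brent→F4 39, Galt→F4 216. Service 569; fixed 262; total 831.
{F1, F4}: Calder→F4 18, Sutton→F1 36, Norris→F4 115, Milton→F4 55, Brent→F4 39, Galt→F1 120. Service 383; fixed 624; total 1007.
{F3, F4}: Calder→F4 18, Sutton→F4 126, Norris→F3 69, Milton→F4 55, Brent→F4 39, Galt→F4 216. Service 523; fixed 484; total 1007.
{F1, F2, F3, F4}: service 337 + fixed 1067 = 1404
(All 15 nonempty subsets were checked; F4 only is lowest.)

Open F4 only; minimum total cost 831.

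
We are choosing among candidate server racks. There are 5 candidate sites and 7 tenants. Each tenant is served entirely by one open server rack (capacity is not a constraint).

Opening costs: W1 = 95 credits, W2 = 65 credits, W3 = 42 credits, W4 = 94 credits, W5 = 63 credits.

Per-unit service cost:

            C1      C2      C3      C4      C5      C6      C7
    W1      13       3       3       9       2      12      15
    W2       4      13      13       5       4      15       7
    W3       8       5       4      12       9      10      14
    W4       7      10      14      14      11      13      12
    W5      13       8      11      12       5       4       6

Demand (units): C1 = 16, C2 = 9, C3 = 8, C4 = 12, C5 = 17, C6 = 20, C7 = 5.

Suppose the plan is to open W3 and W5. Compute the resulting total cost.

Each tenant is assigned to its cheapest site among the open ones.
{W3, W5}: C1→W3 8·16=128, C2→W3 5·9=45, C3→W3 4·8=32, C4→W3 12·12=144, C5→W5 5·17=85, C6→W5 4·20=80, C7→W5 6·5=30. Service 544; fixed 105; total 649.

Total cost: 649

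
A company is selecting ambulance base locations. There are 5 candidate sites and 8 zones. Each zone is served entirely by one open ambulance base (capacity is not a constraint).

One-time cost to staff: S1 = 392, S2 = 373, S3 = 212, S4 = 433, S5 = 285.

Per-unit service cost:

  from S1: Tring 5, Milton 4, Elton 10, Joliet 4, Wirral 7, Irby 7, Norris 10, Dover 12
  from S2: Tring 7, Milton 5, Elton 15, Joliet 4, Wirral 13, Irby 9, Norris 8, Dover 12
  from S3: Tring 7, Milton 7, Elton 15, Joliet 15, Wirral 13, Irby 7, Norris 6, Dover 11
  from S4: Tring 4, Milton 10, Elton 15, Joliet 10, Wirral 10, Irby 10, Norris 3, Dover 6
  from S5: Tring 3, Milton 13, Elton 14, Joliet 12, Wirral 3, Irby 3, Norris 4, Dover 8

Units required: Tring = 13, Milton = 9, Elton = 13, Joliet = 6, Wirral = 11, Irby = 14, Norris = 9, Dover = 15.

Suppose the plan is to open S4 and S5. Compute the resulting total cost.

Each zone is assigned to its cheapest site among the open ones.
{S4, S5}: Tring→S5 3·13=39, Milton→S4 10·9=90, Elton→S5 14·13=182, Joliet→S4 10·6=60, Wirral→S5 3·11=33, Irby→S5 3·14=42, Norris→S4 3·9=27, Dover→S4 6·15=90. Service 563; fixed 718; total 1281.

Total cost: 1281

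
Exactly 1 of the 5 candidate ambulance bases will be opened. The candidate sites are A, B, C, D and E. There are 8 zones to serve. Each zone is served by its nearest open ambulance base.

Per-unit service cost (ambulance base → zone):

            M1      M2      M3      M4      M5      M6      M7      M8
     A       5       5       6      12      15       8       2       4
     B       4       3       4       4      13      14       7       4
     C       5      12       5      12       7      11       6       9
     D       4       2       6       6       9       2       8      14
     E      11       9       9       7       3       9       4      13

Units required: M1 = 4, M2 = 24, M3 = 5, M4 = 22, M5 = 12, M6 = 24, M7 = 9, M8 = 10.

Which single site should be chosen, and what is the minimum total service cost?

With exactly 1 open, each zone uses its cheapest among the chosen.
{D}: M1→D 4·4=16, M2→D 2·24=48, M3→D 6·5=30, M4→D 6·22=132, M5→D 9·12=108, M6→D 2·24=48, M7→D 8·9=72, M8→D 14·10=140. Service cost 594.
{B}: service cost 791
{A}: service cost 864
Among all 5 size-1 choices, {D} is lowest.

Choose D only; total service cost 594.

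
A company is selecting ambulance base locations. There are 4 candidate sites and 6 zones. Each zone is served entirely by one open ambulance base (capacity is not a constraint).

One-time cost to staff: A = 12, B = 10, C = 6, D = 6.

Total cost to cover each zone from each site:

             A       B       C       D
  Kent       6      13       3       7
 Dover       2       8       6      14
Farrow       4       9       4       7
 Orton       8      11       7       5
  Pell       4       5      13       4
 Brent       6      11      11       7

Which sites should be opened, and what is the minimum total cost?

Open C and D; minimum total cost 41.

For any fixed open set, each zone goes to its cheapest open site; total = fixed + service.
{C, D}: Kent→C 3, Dover→C 6, Farrow→C 4, Orton→D 5, Pell→D 4, Brent→D 7. Service 29; fixed 12; total 41.
{A}: service 30 + fixed 12 = 42
{A, C}: Kent→C 3, Dover→A 2, Farrow→A 4, Orton→C 7, Pell→A 4, Brent→A 6. Service 26; fixed 18; total 44.
{A, B, C, D}: service 24 + fixed 34 = 58
No other subset beats 41.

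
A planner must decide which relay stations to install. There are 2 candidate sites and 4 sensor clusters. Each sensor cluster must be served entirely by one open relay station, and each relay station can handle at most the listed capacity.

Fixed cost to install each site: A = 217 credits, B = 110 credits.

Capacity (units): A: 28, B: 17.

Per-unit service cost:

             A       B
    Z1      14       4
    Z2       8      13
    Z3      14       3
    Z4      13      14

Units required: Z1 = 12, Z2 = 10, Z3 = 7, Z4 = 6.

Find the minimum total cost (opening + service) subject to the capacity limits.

Minimum total cost: 631

Open {A, B}: Z1→B 4·12=48, Z2→A 8·10=80, Z3→A 14·7=98, Z4→A 13·6=78.
Loads: A carries 23/28, B carries 12/17. Service 304; fixed 327; total 631.
Next best feasible plan costs 674.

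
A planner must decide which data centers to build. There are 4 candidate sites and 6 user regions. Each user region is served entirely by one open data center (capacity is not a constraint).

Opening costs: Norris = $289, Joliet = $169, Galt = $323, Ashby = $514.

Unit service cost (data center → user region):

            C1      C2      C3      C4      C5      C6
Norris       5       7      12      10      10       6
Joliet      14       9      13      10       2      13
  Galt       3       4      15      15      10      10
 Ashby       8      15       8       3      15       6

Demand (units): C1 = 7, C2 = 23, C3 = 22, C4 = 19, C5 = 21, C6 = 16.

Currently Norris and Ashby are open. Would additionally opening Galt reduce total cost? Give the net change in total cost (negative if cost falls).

No — net change +240 (cost rises by 240).

Current service cost with {Norris, Ashby}: 735.
Adding Galt: each user region re-picks its cheapest; new service cost 652, saving 83.
Extra fixed cost: 323. Net change = 323 − 83 = 240.
(Totals: 1538 → 1778.)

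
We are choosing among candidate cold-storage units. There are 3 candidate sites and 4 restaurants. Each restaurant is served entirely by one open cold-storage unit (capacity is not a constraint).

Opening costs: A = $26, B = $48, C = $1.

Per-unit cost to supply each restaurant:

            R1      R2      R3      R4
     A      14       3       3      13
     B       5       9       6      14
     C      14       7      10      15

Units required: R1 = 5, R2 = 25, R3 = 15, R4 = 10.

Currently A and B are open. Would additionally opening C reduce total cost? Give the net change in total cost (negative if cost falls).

Current service cost with {A, B}: 275.
Adding C: each restaurant re-picks its cheapest; new service cost 275, saving 0.
Extra fixed cost: 1. Net change = 1 − 0 = 1.
(Totals: 349 → 350.)

No — net change +1 (cost rises by 1).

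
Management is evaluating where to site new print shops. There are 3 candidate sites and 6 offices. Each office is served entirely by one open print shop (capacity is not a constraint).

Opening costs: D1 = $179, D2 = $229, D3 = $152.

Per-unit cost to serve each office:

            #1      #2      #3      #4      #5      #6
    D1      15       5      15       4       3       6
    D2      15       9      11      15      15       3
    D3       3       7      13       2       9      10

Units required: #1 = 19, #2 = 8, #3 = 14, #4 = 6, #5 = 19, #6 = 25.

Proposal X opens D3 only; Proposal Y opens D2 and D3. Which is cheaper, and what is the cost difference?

Proposal X is cheaper by 26.

Proposal X: {D3}: #1→D3 3·19=57, #2→D3 7·8=56, #3→D3 13·14=182, #4→D3 2·6=12, #5→D3 9·19=171, #6→D3 10·25=250. Service 728; fixed 152; total 880.
Proposal Y: {D2, D3}: #1→D3 3·19=57, #2→D3 7·8=56, #3→D2 11·14=154, #4→D3 2·6=12, #5→D3 9·19=171, #6→D2 3·25=75. Service 525; fixed 381; total 906.
Difference: |880 − 906| = 26.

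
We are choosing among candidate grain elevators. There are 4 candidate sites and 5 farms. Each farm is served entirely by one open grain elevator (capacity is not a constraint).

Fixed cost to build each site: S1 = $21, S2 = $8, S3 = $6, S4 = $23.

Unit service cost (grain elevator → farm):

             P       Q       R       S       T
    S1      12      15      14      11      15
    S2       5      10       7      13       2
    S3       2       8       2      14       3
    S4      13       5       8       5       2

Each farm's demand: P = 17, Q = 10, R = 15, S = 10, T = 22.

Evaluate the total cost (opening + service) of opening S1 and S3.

Total cost: 347

Each farm is assigned to its cheapest site among the open ones.
{S1, S3}: P→S3 2·17=34, Q→S3 8·10=80, R→S3 2·15=30, S→S1 11·10=110, T→S3 3·22=66. Service 320; fixed 27; total 347.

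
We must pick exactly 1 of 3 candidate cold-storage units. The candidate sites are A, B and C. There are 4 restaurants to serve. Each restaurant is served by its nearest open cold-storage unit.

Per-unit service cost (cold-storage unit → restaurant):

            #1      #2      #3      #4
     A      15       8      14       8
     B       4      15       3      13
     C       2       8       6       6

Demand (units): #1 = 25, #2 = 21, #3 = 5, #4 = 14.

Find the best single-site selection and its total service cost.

Choose C only; total service cost 332.

With exactly 1 open, each restaurant uses its cheapest among the chosen.
{C}: #1→C 2·25=50, #2→C 8·21=168, #3→C 6·5=30, #4→C 6·14=84. Service cost 332.
{B}: service cost 612
{A}: service cost 725
Among all 3 size-1 choices, {C} is lowest.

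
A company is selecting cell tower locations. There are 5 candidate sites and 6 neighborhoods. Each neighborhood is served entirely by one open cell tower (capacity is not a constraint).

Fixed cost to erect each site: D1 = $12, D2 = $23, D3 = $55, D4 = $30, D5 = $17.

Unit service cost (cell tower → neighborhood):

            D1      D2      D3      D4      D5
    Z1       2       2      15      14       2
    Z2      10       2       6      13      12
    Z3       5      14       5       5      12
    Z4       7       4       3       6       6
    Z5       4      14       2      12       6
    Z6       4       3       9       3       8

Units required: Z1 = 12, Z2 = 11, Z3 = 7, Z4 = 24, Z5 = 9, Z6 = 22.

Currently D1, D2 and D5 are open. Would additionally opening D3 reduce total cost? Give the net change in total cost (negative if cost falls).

No — net change +13 (cost rises by 13).

Current service cost with {D1, D2, D5}: 279.
Adding D3: each neighborhood re-picks its cheapest; new service cost 237, saving 42.
Extra fixed cost: 55. Net change = 55 − 42 = 13.
(Totals: 331 → 344.)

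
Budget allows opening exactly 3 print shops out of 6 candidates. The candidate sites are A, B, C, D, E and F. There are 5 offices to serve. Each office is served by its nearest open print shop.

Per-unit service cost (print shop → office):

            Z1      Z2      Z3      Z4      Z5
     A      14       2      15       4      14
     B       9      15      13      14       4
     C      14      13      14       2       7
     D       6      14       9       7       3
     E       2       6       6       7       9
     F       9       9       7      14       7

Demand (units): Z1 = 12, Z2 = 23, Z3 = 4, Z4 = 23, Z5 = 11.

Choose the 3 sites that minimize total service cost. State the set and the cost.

Choose A, C and E; total service cost 217.

With exactly 3 open, each office uses its cheapest among the chosen.
{A, C, E}: Z1→E 2·12=24, Z2→A 2·23=46, Z3→E 6·4=24, Z4→C 2·23=46, Z5→C 7·11=77. Service cost 217.
{A, D, E}: service cost 219
{A, B, E}: service cost 230
Among all 20 size-3 choices, {A, C, E} is lowest.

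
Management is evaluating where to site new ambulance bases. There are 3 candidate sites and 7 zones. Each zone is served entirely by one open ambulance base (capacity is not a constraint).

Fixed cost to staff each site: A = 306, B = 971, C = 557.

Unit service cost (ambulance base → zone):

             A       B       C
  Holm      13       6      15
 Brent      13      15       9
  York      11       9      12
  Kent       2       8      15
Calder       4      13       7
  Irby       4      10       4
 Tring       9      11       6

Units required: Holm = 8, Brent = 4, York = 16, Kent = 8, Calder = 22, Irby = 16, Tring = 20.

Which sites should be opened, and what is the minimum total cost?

Open A only; minimum total cost 986.

For any fixed open set, each zone goes to its cheapest open site; total = fixed + service.
{A}: Holm→A 13·8=104, Brent→A 13·4=52, York→A 11·16=176, Kent→A 2·8=16, Calder→A 4·22=88, Irby→A 4·16=64, Tring→A 9·20=180. Service 680; fixed 306; total 986.
{C}: Holm→C 15·8=120, Brent→C 9·4=36, York→C 12·16=192, Kent→C 15·8=120, Calder→C 7·22=154, Irby→C 4·16=64, Tring→C 6·20=120. Service 806; fixed 557; total 1363.
{A, C}: service 604 + fixed 863 = 1467
{A, B, C}: service 516 + fixed 1834 = 2350
No other subset beats 986.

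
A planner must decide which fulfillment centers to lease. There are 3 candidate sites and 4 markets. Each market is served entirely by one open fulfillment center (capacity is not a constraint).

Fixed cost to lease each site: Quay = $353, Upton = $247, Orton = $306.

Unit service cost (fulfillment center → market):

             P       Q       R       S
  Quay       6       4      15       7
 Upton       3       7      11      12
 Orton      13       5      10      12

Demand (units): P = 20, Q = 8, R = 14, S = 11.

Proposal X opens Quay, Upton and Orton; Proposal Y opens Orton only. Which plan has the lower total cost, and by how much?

Proposal Y is cheaper by 337.

Proposal X: {Quay, Upton, Orton}: P→Upton 3·20=60, Q→Quay 4·8=32, R→Orton 10·14=140, S→Quay 7·11=77. Service 309; fixed 906; total 1215.
Proposal Y: {Orton}: P→Orton 13·20=260, Q→Orton 5·8=40, R→Orton 10·14=140, S→Orton 12·11=132. Service 572; fixed 306; total 878.
Difference: |1215 − 878| = 337.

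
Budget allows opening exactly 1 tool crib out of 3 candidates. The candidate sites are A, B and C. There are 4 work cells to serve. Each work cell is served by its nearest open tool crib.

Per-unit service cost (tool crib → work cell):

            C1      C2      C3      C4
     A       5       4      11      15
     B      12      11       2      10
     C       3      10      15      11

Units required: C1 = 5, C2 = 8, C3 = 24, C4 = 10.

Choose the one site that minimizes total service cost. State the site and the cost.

Choose B only; total service cost 296.

With exactly 1 open, each work cell uses its cheapest among the chosen.
{B}: C1→B 12·5=60, C2→B 11·8=88, C3→B 2·24=48, C4→B 10·10=100. Service cost 296.
{A}: service cost 471
{C}: service cost 565
Among all 3 size-1 choices, {B} is lowest.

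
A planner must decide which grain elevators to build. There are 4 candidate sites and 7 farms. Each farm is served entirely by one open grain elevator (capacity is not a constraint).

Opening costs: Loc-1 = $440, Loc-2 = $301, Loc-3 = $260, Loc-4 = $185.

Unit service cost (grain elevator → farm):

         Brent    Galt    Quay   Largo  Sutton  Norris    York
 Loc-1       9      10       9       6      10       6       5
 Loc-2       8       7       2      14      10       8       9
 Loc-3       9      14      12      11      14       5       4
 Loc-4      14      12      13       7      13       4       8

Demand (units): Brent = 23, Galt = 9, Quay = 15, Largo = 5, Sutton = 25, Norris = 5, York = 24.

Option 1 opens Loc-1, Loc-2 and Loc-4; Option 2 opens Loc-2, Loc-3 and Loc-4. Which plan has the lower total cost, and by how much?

Option 2 is cheaper by 199.

Option 1: {Loc-1, Loc-2, Loc-4}: Brent→Loc-2 8·23=184, Galt→Loc-2 7·9=63, Quay→Loc-2 2·15=30, Largo→Loc-1 6·5=30, Sutton→Loc-1 10·25=250, Norris→Loc-4 4·5=20, York→Loc-1 5·24=120. Service 697; fixed 926; total 1623.
Option 2: {Loc-2, Loc-3, Loc-4}: Brent→Loc-2 8·23=184, Galt→Loc-2 7·9=63, Quay→Loc-2 2·15=30, Largo→Loc-4 7·5=35, Sutton→Loc-2 10·25=250, Norris→Loc-4 4·5=20, York→Loc-3 4·24=96. Service 678; fixed 746; total 1424.
Difference: |1623 − 1424| = 199.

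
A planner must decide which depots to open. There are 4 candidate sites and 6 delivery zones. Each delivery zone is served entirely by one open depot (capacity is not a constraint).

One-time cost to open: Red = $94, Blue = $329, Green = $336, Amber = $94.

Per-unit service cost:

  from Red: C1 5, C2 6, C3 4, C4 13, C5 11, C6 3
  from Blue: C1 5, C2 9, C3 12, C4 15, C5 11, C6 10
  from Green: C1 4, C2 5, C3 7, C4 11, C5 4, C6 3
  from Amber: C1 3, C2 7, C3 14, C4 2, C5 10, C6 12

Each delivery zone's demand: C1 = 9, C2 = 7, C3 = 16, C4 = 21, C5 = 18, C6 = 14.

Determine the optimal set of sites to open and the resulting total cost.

Open Red and Amber; minimum total cost 585.

For any fixed open set, each delivery zone goes to its cheapest open site; total = fixed + service.
{Red, Amber}: C1→Amber 3·9=27, C2→Red 6·7=42, C3→Red 4·16=64, C4→Amber 2·21=42, C5→Amber 10·18=180, C6→Red 3·14=42. Service 397; fixed 188; total 585.
{Red}: service 664 + fixed 94 = 758
{Green, Amber}: C1→Amber 3·9=27, C2→Green 5·7=35, C3→Green 7·16=112, C4→Amber 2·21=42, C5→Green 4·18=72, C6→Green 3·14=42. Service 330; fixed 430; total 760.
{Red, Blue, Green, Amber}: service 282 + fixed 853 = 1135
No other subset beats 585.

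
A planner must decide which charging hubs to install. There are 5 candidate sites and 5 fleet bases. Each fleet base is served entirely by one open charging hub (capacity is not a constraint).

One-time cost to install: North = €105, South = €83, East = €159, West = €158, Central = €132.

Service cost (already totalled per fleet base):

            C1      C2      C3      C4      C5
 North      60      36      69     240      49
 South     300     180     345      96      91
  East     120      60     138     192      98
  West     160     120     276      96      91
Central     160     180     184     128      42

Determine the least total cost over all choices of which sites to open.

For any fixed open set, each fleet base goes to its cheapest open site; total = fixed + service.
{North, South}: C1→North 60, C2→North 36, C3→North 69, C4→South 96, C5→North 49. Service 310; fixed 188; total 498.
{North}: service 454 + fixed 105 = 559
{North, Central}: C1→North 60, C2→North 36, C3→North 69, C4→Central 128, C5→Central 42. Service 335; fixed 237; total 572.
{North, South, East, West, Central}: service 303 + fixed 637 = 940
No other subset beats 498.

Minimum total cost: 498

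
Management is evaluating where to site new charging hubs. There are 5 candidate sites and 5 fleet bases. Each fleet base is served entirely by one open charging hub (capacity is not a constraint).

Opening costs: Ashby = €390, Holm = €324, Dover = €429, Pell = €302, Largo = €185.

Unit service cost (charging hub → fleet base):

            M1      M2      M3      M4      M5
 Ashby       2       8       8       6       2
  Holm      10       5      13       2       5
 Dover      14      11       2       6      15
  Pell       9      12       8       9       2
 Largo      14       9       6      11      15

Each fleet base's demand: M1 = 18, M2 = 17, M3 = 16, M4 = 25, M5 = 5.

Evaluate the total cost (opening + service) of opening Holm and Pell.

Total cost: 1061

Each fleet base is assigned to its cheapest site among the open ones.
{Holm, Pell}: M1→Pell 9·18=162, M2→Holm 5·17=85, M3→Pell 8·16=128, M4→Holm 2·25=50, M5→Pell 2·5=10. Service 435; fixed 626; total 1061.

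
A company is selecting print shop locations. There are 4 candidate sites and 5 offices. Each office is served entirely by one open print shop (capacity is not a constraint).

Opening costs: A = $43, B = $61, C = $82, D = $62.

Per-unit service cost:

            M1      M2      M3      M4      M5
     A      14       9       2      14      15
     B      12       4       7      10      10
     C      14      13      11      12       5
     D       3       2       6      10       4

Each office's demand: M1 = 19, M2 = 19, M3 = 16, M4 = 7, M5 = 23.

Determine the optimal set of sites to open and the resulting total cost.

Open A and D; minimum total cost 394.

For any fixed open set, each office goes to its cheapest open site; total = fixed + service.
{A, D}: M1→D 3·19=57, M2→D 2·19=38, M3→A 2·16=32, M4→D 10·7=70, M5→D 4·23=92. Service 289; fixed 105; total 394.
{D}: service 353 + fixed 62 = 415
{A, B, D}: service 289 + fixed 166 = 455
{A, B, C, D}: service 289 + fixed 248 = 537
No other subset beats 394.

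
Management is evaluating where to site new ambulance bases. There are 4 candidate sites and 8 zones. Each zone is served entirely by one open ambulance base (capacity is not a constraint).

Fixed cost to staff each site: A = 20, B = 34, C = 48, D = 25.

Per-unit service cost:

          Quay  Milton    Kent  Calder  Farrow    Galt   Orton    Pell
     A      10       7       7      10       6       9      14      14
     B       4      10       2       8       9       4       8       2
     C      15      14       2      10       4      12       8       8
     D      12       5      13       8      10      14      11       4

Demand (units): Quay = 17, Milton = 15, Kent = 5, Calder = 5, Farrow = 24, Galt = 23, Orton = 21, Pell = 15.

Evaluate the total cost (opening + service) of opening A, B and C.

Total cost: 711

Each zone is assigned to its cheapest site among the open ones.
{A, B, C}: Quay→B 4·17=68, Milton→A 7·15=105, Kent→B 2·5=10, Calder→B 8·5=40, Farrow→C 4·24=96, Galt→B 4·23=92, Orton→B 8·21=168, Pell→B 2·15=30. Service 609; fixed 102; total 711.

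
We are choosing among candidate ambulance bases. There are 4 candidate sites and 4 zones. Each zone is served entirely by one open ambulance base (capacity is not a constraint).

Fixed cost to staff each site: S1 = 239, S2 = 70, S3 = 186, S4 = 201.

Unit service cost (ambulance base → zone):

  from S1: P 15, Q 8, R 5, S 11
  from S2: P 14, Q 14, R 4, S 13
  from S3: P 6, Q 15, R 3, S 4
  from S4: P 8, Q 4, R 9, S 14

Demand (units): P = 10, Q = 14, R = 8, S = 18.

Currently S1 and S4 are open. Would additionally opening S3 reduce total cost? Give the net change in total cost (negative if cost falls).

Current service cost with {S1, S4}: 374.
Adding S3: each zone re-picks its cheapest; new service cost 212, saving 162.
Extra fixed cost: 186. Net change = 186 − 162 = 24.
(Totals: 814 → 838.)

No — net change +24 (cost rises by 24).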